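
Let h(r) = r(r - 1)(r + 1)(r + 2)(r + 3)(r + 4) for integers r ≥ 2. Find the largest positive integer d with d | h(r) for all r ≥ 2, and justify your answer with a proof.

d = 720

Computing the first values: h(2) = 720 and h(3) = 5040; gcd(720, 5040) = 720, so d ≤ 720.
We prove 720 | r(r - 1)(r + 1)(r + 2)(r + 3)(r + 4) for all r ≥ 2 by induction on r.
Base case (r = 2): h(2) = 720 = 720·(1), so 720 | h(2).
Suppose the result is true for r = m, i.e. 720 | h(m). Then
h(m+1) − h(m) = m·(m+1)·(m+2)·(m+3)·(m+4)·(m+5) − (m-1)·m·(m+1)·(m+2)·(m+3)·(m+4) = m·(m+1)·(m+2)·(m+3)·(m+4)·[(m+5) − (m-1)] = 6·m·(m+1)·(m+2)·(m+3)·(m+4). The product of 5 consecutive integers is divisible by (5)! = 120, so h(m+1) − h(m) is divisible by 6·120 = 720. By the inductive hypothesis 720 | h(m), hence 720 | h(m+1).
By induction, the statement is established for all r ≥ 2.
Therefore the largest such d is 720.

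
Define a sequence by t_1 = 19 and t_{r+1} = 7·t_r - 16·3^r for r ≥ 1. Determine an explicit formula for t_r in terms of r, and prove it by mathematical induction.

t_r = 4·3^r + 7^r

Computing the first terms: t_1 = 19, t_2 = 85, t_3 = 451. This suggests t_r = 4·3^r + 7^r.
Base step (r = 1): the formula gives 19 = 19 = t_1.
Inductive step: suppose the statement holds for some i ≥ 1, so t_i = 4·3^i + 7^i.
Then t_{i+1} = 7·t_i - 16·3^i = 7·(4·3^i + 7^i) - 16·3^i = 4·3^(i + 1) + 7^(i + 1),
which is the claimed formula at r = i+1.
Hence, by induction on r, the claim holds for every r ≥ 1.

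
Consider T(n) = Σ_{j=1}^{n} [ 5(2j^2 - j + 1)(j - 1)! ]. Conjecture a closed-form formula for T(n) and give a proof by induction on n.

We claim T(n) = (10n + 5)n! - 5 for all n ≥ 1.
Base step (n = 1): T(1) = 10, and the closed form gives 10. They agree.
For the inductive step, assume it holds for an arbitrary j ≥ 1, so T(j) = (10j + 5)j! - 5.
Then T(j+1) = T(j) + (5(2j^2 + 3j + 2)j!) = ((10j + 5)j! - 5) + (5(2j^2 + 3j + 2)j!).
Simplifying, T(j+1) = (10(j+1) + 5)(j+1)! - 5,
which is the closed form with n = j+1.
By the principle of mathematical induction, the result holds for all n ≥ 1.

T(n) = (10n + 5)n! - 5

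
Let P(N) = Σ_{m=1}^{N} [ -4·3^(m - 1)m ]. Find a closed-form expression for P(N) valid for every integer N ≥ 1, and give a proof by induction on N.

We claim P(N) = 3^N(-2N + 1) - 1 for all N ≥ 1.
Base case (N = 1): P(1) = -4, and the closed form gives -4. They agree.
Inductive step: assume the claim holds for N = m, so P(m) = 3^m(-2m + 1) - 1.
Then P(m+1) = P(m) + (4·3^m(-m - 1)) = (3^m(-2m + 1) - 1) + (4·3^m(-m - 1)).
Simplifying, P(m+1) = -6·3^m·m - 3·3^m - 1 = 3^(m+1)(-2(m+1) + 1) - 1,
which is the closed form with N = m+1.
By induction, the statement is established for all N ≥ 1.

P(N) = 3^N(-2N + 1) - 1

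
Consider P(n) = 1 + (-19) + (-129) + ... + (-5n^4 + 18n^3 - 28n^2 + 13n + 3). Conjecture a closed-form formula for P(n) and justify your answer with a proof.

We claim P(n) = -n(n^4 - 2n^3 + 2n^2 + 3n - 5) for all n ≥ 1.
For the base case n = 1: P(1) = 1, and the closed form gives 1. They agree.
For the inductive step, assume it holds for an arbitrary p ≥ 1, so P(p) = p(-p^4 + 2p^3 - 2p^2 - 3p + 5).
Then P(p+1) = P(p) + (-5p^4 - 2p^3 - 4p^2 - 9p + 1) = (p(-p^4 + 2p^3 - 2p^2 - 3p + 5)) + (-5p^4 - 2p^3 - 4p^2 - 9p + 1).
Simplifying, P(p+1) = -(p + 1)(p^4 + 2p^3 + 2p^2 + 5p - 1) = -(p+1)((p+1)^4 - 2(p+1)^3 + 2(p+1)^2 + 3(p+1) - 5),
which is the closed form with n = p+1.
Hence, by induction on n, the claim holds for every n ≥ 1.

P(n) = -n(n^4 - 2n^3 + 2n^2 + 3n - 5)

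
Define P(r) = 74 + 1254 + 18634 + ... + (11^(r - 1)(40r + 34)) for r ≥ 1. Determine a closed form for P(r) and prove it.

We claim P(r) = 11^r(4r + 3) - 3 for all r ≥ 1.
For the base case r = 1: P(1) = 74, and the closed form gives 74. They agree.
For the inductive step, assume it holds for an arbitrary k ≥ 1, so P(k) = 11^k(4k + 3) - 3.
Then P(k+1) = P(k) + (11^k(40k + 74)) = (11^k(4k + 3) - 3) + (11^k(40k + 74)).
Simplifying, P(k+1) = 44·11^k·k + 77·11^k - 3 = 11^(k+1)(4(k+1) + 3) - 3,
which is the closed form with r = k+1.
This completes the induction.

P(r) = 11^r(4r + 3) - 3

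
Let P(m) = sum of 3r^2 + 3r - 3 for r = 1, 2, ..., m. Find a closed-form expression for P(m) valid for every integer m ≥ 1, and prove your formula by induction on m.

P(m) = m(m^2 + 3m - 1)

We claim P(m) = m(m^2 + 3m - 1) for all m ≥ 1.
Base step (m = 1): P(1) = 3, and the closed form gives 3. They agree.
For the inductive step, assume it holds for an arbitrary r ≥ 1, so P(r) = r(r^2 + 3r - 1).
Then P(r+1) = P(r) + (3r + 3(r + 1)^2) = (r(r^2 + 3r - 1)) + (3r + 3(r + 1)^2).
Simplifying, P(r+1) = (r + 1)(r^2 + 5r + 3) = (r+1)((r+1)^2 + 3(r+1) - 1),
which is the closed form with m = r+1.
By induction, the statement is established for all m ≥ 1.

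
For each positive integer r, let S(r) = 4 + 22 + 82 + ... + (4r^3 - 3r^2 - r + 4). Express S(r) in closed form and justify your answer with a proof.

We claim S(r) = r(r^3 + r^2 - r + 3) for all r ≥ 1.
Base step (r = 1): S(1) = 4, and the closed form gives 4. They agree.
Suppose the result is true for r = k, so S(k) = k(k^3 + k^2 - k + 3).
Then S(k+1) = S(k) + (4k^3 + 9k^2 + 5k + 4) = (k(k^3 + k^2 - k + 3)) + (4k^3 + 9k^2 + 5k + 4).
Simplifying, S(k+1) = (k + 1)(k^3 + 4k^2 + 4k + 4) = (k+1)((k+1)^3 + (k+1)^2 - (k+1) + 3),
which is the closed form with r = k+1.
This completes the induction.

S(r) = r(r^3 + r^2 - r + 3)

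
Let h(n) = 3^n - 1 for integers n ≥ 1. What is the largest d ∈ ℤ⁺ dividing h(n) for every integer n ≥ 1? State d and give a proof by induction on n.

Computing the first values: h(1) = 2 and h(2) = 8; gcd(2, 8) = 2, so d ≤ 2.
We prove 2 | 3^n - 1 for all n ≥ 1 by induction on n.
Base step (n = 1): h(1) = 2 = 2·(1), so 2 | h(1).
For the inductive step, assume it holds for an arbitrary i ≥ 1, i.e. 2 | h(i). Then
3^{i+1} − 1^{i+1} = 3·3^i − 1·1^i = 3·(3^i − 1^i) + (2)·1^i. The first term is divisible by 2 by the inductive hypothesis, and the second term (2)·1^i is divisible by 2 since 2 | 2. Hence 2 | h(i+1).
This completes the induction.
Therefore the largest such d is 2.

d = 2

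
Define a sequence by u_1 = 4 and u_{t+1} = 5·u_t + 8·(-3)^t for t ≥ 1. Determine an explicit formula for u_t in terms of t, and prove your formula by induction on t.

Computing the first terms: u_1 = 4, u_2 = -4, u_3 = 52. This suggests u_t = -(-3)^t + 5^(t - 1).
When t = 1: the formula gives 4 = 4 = u_1.
For the inductive step, assume it holds for an arbitrary k ≥ 1, so u_k = -(-3)^k + 5^(k - 1).
Then u_{k+1} = 5·u_k + 8·(-3)^k = 5·(-(-3)^k + 5^(k - 1)) + 8·(-3)^k = -(-3)^(k + 1) + 5^k = -(-3)^(k+1) + 5^((k+1) - 1),
which is the claimed formula at t = k+1.
Hence, by induction on t, the claim holds for every t ≥ 1.

u_t = -(-3)^t + 5^(t - 1)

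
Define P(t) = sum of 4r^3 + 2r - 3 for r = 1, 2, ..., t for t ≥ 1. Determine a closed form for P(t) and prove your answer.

P(t) = t(t^3 + 2t^2 + 2t - 2)

We claim P(t) = t(t^3 + 2t^2 + 2t - 2) for all t ≥ 1.
When t = 1: P(1) = 3, and the closed form gives 3. They agree.
Inductive step: suppose the statement holds for some r ≥ 1, so P(r) = r(r^3 + 2r^2 + 2r - 2).
Then P(r+1) = P(r) + (2r + 4(r + 1)^3 - 1) = (r(r^3 + 2r^2 + 2r - 2)) + (2r + 4(r + 1)^3 - 1).
Simplifying, P(r+1) = (r + 1)(r^3 + 5r^2 + 9r + 3) = (r+1)((r+1)^3 + 2(r+1)^2 + 2(r+1) - 2),
which is the closed form with t = r+1.
By induction, the statement is established for all t ≥ 1.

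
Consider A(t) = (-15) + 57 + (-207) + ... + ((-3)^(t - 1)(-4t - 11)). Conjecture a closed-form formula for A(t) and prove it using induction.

A(t) = (-3)^t(t + 3) - 3

We claim A(t) = (-3)^t(t + 3) - 3 for all t ≥ 1.
For the base case t = 1: A(1) = -15, and the closed form gives -15. They agree.
For the inductive step, assume it holds for an arbitrary j ≥ 1, so A(j) = (-3)^j(j + 3) - 3.
Then A(j+1) = A(j) + ((-3)^j(-4j - 15)) = ((-3)^j(j + 3) - 3) + ((-3)^j(-4j - 15)).
Simplifying, A(j+1) = -3(-3)^j·j - 12(-3)^j - 3 = (-3)^(j+1)((j+1) + 3) - 3,
which is the closed form with t = j+1.
Hence, by induction on t, the claim holds for every t ≥ 1.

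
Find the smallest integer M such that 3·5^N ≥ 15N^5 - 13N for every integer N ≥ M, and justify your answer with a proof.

M = 8

At N = 7: 234375 < 252014, so the inequality fails and M ≥ 8. We prove 3·5^N ≥ 15N^5 - 13N for all N ≥ 8.
Base case (N = 8): 3·5^N = 1171875 and 15N^5 - 13N = 491416, so 1171875 ≥ 491416.
Inductive step: assume the claim holds for N = k, so 3·5^k ≥ 15k^5 - 13k.
Then 3·5^(k + 1) = 5·(3·5^k) ≥ 5·(15k^5 - 13k).
Also, for k ≥ 8 we have 5·(15k^5 - 13k) ≥ 15(k+1)^5 - 13(k+1), since 5·(15k^5 - 13k) − (15(k+1)^5 - 13(k+1)) = 60k^5 - 75k^4 - 150k^3 - 150k^2 - 127k - 2, which is nonnegative for all k ≥ 8.
Combining, 3·5^(k + 1) ≥ 15(k+1)^5 - 13(k+1).
By the principle of mathematical induction, the result holds for all N ≥ 8.
Hence the smallest such M is 8.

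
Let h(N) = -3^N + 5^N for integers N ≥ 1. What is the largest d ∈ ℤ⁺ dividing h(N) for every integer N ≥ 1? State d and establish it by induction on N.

d = 2

Computing the first values: h(1) = 2 and h(2) = 16; gcd(2, 16) = 2, so d ≤ 2.
We prove 2 | -3^N + 5^N for all N ≥ 1 by induction on N.
Base step (N = 1): h(1) = 2 = 2·(1), so 2 | h(1).
Inductive step: assume the claim holds for N = j, i.e. 2 | h(j). Then
5^{j+1} − 3^{j+1} = 5·5^j − 3·3^j = 5·(5^j − 3^j) + (2)·3^j. The first term is divisible by 2 by the inductive hypothesis, and the second term (2)·3^j is divisible by 2 since 2 | 2. Hence 2 | h(j+1).
Hence, by induction on N, the claim holds for every N ≥ 1.
Therefore the largest such d is 2.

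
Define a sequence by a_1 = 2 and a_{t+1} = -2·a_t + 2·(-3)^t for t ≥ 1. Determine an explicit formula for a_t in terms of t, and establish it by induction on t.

a_t = -(-2)^(t + 1) - 2(-3)^t

Computing the first terms: a_1 = 2, a_2 = -10, a_3 = 38. This suggests a_t = -(-2)^(t + 1) - 2(-3)^t.
Base case (t = 1): the formula gives 2 = 2 = a_1.
For the inductive step, assume it holds for an arbitrary p ≥ 1, so a_p = -(-2)^(p + 1) - 2(-3)^p.
Then a_{p+1} = -2·a_p + 2·(-3)^p = -2·(-(-2)^(p + 1) - 2(-3)^p) + 2·(-3)^p = -(-2)^(p + 2) - 2(-3)^(p + 1) = -(-2)^((p+1) + 1) - 2(-3)^(p+1),
which is the claimed formula at t = p+1.
This completes the induction.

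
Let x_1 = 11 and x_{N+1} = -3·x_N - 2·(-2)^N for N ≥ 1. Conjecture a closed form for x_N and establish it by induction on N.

x_N = (-2)^(N + 1) + 7(-3)^(N - 1)

Computing the first terms: x_1 = 11, x_2 = -29, x_3 = 79. This suggests x_N = (-2)^(N + 1) + 7(-3)^(N - 1).
Base step (N = 1): the formula gives 11 = 11 = x_1.
Inductive step: suppose the statement holds for some p ≥ 1, so x_p = (-2)^(p + 1) + 7(-3)^(p - 1).
Then x_{p+1} = -3·x_p - 2·(-2)^p = -3·((-2)^(p + 1) + 7(-3)^(p - 1)) - 2·(-2)^p = (-2)^(p + 2) + 7(-3)^p = (-2)^((p+1) + 1) + 7(-3)^((p+1) - 1),
which is the claimed formula at N = p+1.
By the principle of mathematical induction, the result holds for all N ≥ 1.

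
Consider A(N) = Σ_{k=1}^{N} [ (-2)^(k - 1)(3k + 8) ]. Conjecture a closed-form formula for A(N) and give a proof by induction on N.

A(N) = -(-2)^N(N + 3) + 3

We claim A(N) = -(-2)^N(N + 3) + 3 for all N ≥ 1.
Base step (N = 1): A(1) = 11, and the closed form gives 11. They agree.
Suppose the result is true for N = k, so A(k) = -(-2)^k(k + 3) + 3.
Then A(k+1) = A(k) + ((-2)^k(3k + 11)) = (-(-2)^k(k + 3) + 3) + ((-2)^k(3k + 11)).
Simplifying, A(k+1) = -(-2)^(k + 1)k - (-2)^(k + 3) + 3 = -(-2)^(k+1)((k+1) + 3) + 3,
which is the closed form with N = k+1.
By the principle of mathematical induction, the result holds for all N ≥ 1.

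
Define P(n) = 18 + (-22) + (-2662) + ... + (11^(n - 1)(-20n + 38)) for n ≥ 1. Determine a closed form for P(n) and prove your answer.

We claim P(n) = 2·11^n(-n + 2) - 4 for all n ≥ 1.
Base step (n = 1): P(1) = 18, and the closed form gives 18. They agree.
Suppose the result is true for n = r, so P(r) = 2·11^r(-r + 2) - 4.
Then P(r+1) = P(r) + (11^r(-20r + 18)) = (2·11^r(-r + 2) - 4) + (11^r(-20r + 18)).
Simplifying, P(r+1) = -22·11^r·r + 22·11^r - 4 = 2·11^(r+1)(-(r+1) + 2) - 4,
which is the closed form with n = r+1.
By the principle of mathematical induction, the result holds for all n ≥ 1.

P(n) = 2·11^n(-n + 2) - 4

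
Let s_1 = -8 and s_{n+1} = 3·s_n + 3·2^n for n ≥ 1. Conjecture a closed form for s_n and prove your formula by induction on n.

s_n = -3·2^n - 2·3^(n - 1)

Computing the first terms: s_1 = -8, s_2 = -18, s_3 = -42. This suggests s_n = -3·2^n - 2·3^(n - 1).
When n = 1: the formula gives -8 = -8 = s_1.
Inductive step: assume the claim holds for n = i, so s_i = -3·2^i - 2·3^(i - 1).
Then s_{i+1} = 3·s_i + 3·2^i = 3·(-3·2^i - 2·3^(i - 1)) + 3·2^i = -3·2^(i + 1) - 2·3^i = -3·2^(i+1) - 2·3^((i+1) - 1),
which is the claimed formula at n = i+1.
By the principle of mathematical induction, the result holds for all n ≥ 1.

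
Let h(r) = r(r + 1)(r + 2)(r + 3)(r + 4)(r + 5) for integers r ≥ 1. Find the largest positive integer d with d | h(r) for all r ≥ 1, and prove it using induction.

d = 720

Computing the first values: h(1) = 720 and h(2) = 5040; gcd(720, 5040) = 720, so d ≤ 720.
We prove 720 | r(r + 1)(r + 2)(r + 3)(r + 4)(r + 5) for all r ≥ 1 by induction on r.
Base case (r = 1): h(1) = 720 = 720·(1), so 720 | h(1).
Inductive step: suppose the statement holds for some p ≥ 1, i.e. 720 | h(p). Then
h(p+1) − h(p) = (p+1)·(p+2)·(p+3)·(p+4)·(p+5)·(p+6) − p·(p+1)·(p+2)·(p+3)·(p+4)·(p+5) = (p+1)·(p+2)·(p+3)·(p+4)·(p+5)·[(p+6) − p] = 6·(p+1)·(p+2)·(p+3)·(p+4)·(p+5). The product of 5 consecutive integers is divisible by (5)! = 120, so h(p+1) − h(p) is divisible by 6·120 = 720. By the inductive hypothesis 720 | h(p), hence 720 | h(p+1).
By induction, the statement is established for all r ≥ 1.
Therefore the largest such d is 720.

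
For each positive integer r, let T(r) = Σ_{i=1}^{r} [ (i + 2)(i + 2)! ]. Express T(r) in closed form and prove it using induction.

T(r) = (r + 3)! - 6

We claim T(r) = (r + 3)! - 6 for all r ≥ 1.
Base step (r = 1): T(1) = 18, and the closed form gives 18. They agree.
Suppose the result is true for r = i, so T(i) = (i + 3)! - 6.
Then T(i+1) = T(i) + ((i + 3)(i + 3)!) = ((i + 3)! - 6) + ((i + 3)(i + 3)!).
Simplifying, T(i+1) = ((i+1) + 3)! - 6,
which is the closed form with r = i+1.
By the principle of mathematical induction, the result holds for all r ≥ 1.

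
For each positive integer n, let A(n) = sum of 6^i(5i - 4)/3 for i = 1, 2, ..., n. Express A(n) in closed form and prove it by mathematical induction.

A(n) = 2·6^n(n - 1) + 2

We claim A(n) = 2·6^n(n - 1) + 2 for all n ≥ 1.
When n = 1: A(1) = 2, and the closed form gives 2. They agree.
Inductive step: suppose the statement holds for some i ≥ 1, so A(i) = 2·6^i(i - 1) + 2.
Then A(i+1) = A(i) + (6^i(10i + 2)) = (2·6^i(i - 1) + 2) + (6^i(10i + 2)).
Simplifying, A(i+1) = 12·6^i·i + 2 = 2·6^(i+1)((i+1) - 1) + 2,
which is the closed form with n = i+1.
By the principle of mathematical induction, the result holds for all n ≥ 1.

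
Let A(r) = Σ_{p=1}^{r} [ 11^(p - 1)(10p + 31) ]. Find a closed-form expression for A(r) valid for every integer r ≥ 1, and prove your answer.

We claim A(r) = 11^r(r + 3) - 3 for all r ≥ 1.
Base step (r = 1): A(1) = 41, and the closed form gives 41. They agree.
Suppose the result is true for r = p, so A(p) = 11^p(p + 3) - 3.
Then A(p+1) = A(p) + (11^p(10p + 41)) = (11^p(p + 3) - 3) + (11^p(10p + 41)).
Simplifying, A(p+1) = 11·11^p·p + 44·11^p - 3 = 11^(p+1)((p+1) + 3) - 3,
which is the closed form with r = p+1.
This completes the induction.

A(r) = 11^r(r + 3) - 3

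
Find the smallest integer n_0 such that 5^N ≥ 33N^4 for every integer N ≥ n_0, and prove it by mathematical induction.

At N = 7: 78125 < 79233, so the inequality fails and n_0 ≥ 8. We prove 5^N ≥ 33N^4 for all N ≥ 8.
Base case (N = 8): 5^N = 390625 and 33N^4 = 135168, so 390625 ≥ 135168.
For the inductive step, assume it holds for an arbitrary m ≥ 8, so 5^m ≥ 33m^4.
Then 5^(m + 1) = 5·(5^m) ≥ 5·(33m^4).
Also, for m ≥ 8 we have 5·(33m^4) ≥ 33(m+1)^4, since 5 ≥ (1 + 1/m)^4 for all m ≥ 8.
Combining, 5^(m + 1) ≥ 33(m+1)^4.
By the principle of mathematical induction, the result holds for all N ≥ 8.
Hence the smallest such n_0 is 8.

n_0 = 8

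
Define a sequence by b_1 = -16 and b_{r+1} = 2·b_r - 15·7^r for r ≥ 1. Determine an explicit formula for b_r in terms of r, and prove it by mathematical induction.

Computing the first terms: b_1 = -16, b_2 = -137, b_3 = -1009. This suggests b_r = 5·2^(r - 1) - 3·7^r.
When r = 1: the formula gives -16 = -16 = b_1.
Inductive step: assume the claim holds for r = i, so b_i = 5·2^(i - 1) - 3·7^i.
Then b_{i+1} = 2·b_i - 15·7^i = 2·(5·2^(i - 1) - 3·7^i) - 15·7^i = 5·2^i - 3·7^(i + 1) = 5·2^((i+1) - 1) - 3·7^(i+1),
which is the claimed formula at r = i+1.
Hence, by induction on r, the claim holds for every r ≥ 1.

b_r = 5·2^(r - 1) - 3·7^r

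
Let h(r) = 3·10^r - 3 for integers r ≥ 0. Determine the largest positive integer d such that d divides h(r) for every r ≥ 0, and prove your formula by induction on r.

Computing the first values: h(0) = 0 and h(1) = 27; gcd(0, 27) = 27, so d ≤ 27.
We prove 27 | 3·10^r - 3 for all r ≥ 0 by induction on r.
Base case (r = 0): h(0) = 0 = 27·(0), so 27 | h(0).
Inductive step: suppose the statement holds for some m ≥ 0, i.e. 27 | h(m). Then
h(m+1) = 3·10^(m+1) - 3 = 10·(3·10^m - 3) + 27 = 10·h(m) + 27. The first term is divisible by 27 by the inductive hypothesis, and 27 is divisible by 27. Hence 27 | h(m+1).
By the principle of mathematical induction, the result holds for all r ≥ 0.
Therefore the largest such d is 27.

d = 27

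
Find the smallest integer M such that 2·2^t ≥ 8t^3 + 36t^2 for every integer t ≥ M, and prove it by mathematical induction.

At t = 13: 16384 < 23660, so the inequality fails and M ≥ 14. We prove 2·2^t ≥ 8t^3 + 36t^2 for all t ≥ 14.
When t = 14: 2·2^t = 32768 and 8t^3 + 36t^2 = 29008, so 32768 ≥ 29008.
Inductive step: assume the claim holds for t = k, so 2·2^k ≥ 8k^3 + 36k^2.
Then 2·2^(k + 1) = 2·(2·2^k) ≥ 2·(8k^3 + 36k^2).
Also, for k ≥ 14 we have 2·(8k^3 + 36k^2) ≥ 8(k+1)^3 + 36(k+1)^2, since 2·(8k^3 + 36k^2) − (8(k+1)^3 + 36(k+1)^2) = 8k^3 + 12k^2 - 96k - 44, which is nonnegative for all k ≥ 14.
Combining, 2·2^(k + 1) ≥ 8(k+1)^3 + 36(k+1)^2.
By the principle of mathematical induction, the result holds for all t ≥ 14.
Hence the smallest such M is 14.

M = 14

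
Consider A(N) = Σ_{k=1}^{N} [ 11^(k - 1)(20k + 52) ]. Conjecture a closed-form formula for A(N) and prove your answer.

We claim A(N) = 11^N(2N + 5) - 5 for all N ≥ 1.
When N = 1: A(1) = 72, and the closed form gives 72. They agree.
Inductive step: assume the claim holds for N = k, so A(k) = 11^k(2k + 5) - 5.
Then A(k+1) = A(k) + (11^k(20k + 72)) = (11^k(2k + 5) - 5) + (11^k(20k + 72)).
Simplifying, A(k+1) = 22·11^k·k + 77·11^k - 5 = 11^(k+1)(2(k+1) + 5) - 5,
which is the closed form with N = k+1.
By induction, the statement is established for all N ≥ 1.

A(N) = 11^N(2N + 5) - 5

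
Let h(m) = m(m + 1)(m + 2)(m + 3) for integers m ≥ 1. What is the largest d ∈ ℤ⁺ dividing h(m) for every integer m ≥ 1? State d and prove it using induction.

d = 24

Computing the first values: h(1) = 24 and h(2) = 120; gcd(24, 120) = 24, so d ≤ 24.
We prove 24 | m(m + 1)(m + 2)(m + 3) for all m ≥ 1 by induction on m.
Base case (m = 1): h(1) = 24 = 24·(1), so 24 | h(1).
For the inductive step, assume it holds for an arbitrary j ≥ 1, i.e. 24 | h(j). Then
h(j+1) − h(j) = (j+1)·(j+2)·(j+3)·(j+4) − j·(j+1)·(j+2)·(j+3) = (j+1)·(j+2)·(j+3)·[(j+4) − j] = 4·(j+1)·(j+2)·(j+3). The product of 3 consecutive integers is divisible by (3)! = 6, so h(j+1) − h(j) is divisible by 4·6 = 24. By the inductive hypothesis 24 | h(j), hence 24 | h(j+1).
By the principle of mathematical induction, the result holds for all m ≥ 1.
Therefore the largest such d is 24.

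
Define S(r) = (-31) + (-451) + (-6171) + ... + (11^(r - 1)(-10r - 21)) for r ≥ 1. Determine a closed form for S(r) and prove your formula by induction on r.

S(r) = -11^r(r + 2) + 2

We claim S(r) = -11^r(r + 2) + 2 for all r ≥ 1.
Base step (r = 1): S(1) = -31, and the closed form gives -31. They agree.
Inductive step: assume the claim holds for r = k, so S(k) = -11^k(k + 2) + 2.
Then S(k+1) = S(k) + (11^k(-10k - 31)) = (-11^k(k + 2) + 2) + (11^k(-10k - 31)).
Simplifying, S(k+1) = -11·11^k·k - 33·11^k + 2 = -11^(k+1)((k+1) + 2) + 2,
which is the closed form with r = k+1.
By induction, the statement is established for all r ≥ 1.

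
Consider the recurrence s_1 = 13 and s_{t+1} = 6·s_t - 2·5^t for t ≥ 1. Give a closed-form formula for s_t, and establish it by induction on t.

Computing the first terms: s_1 = 13, s_2 = 68, s_3 = 358. This suggests s_t = 2·5^t + 3·6^(t - 1).
When t = 1: the formula gives 13 = 13 = s_1.
Suppose the result is true for t = r, so s_r = 2·5^r + 3·6^(r - 1).
Then s_{r+1} = 6·s_r - 2·5^r = 6·(2·5^r + 3·6^(r - 1)) - 2·5^r = 2·5^(r + 1) + 3·6^r = 2·5^(r+1) + 3·6^((r+1) - 1),
which is the claimed formula at t = r+1.
This completes the induction.

s_t = 2·5^t + 3·6^(t - 1)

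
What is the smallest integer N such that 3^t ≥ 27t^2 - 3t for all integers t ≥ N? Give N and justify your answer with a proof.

At t = 6: 729 < 954, so the inequality fails and N ≥ 7. We prove 3^t ≥ 27t^2 - 3t for all t ≥ 7.
For the base case t = 7: 3^t = 2187 and 27t^2 - 3t = 1302, so 2187 ≥ 1302.
Inductive step: assume the claim holds for t = p, so 3^p ≥ 27p^2 - 3p.
Then 3^(p + 1) = 3·(3^p) ≥ 3·(27p^2 - 3p).
Also, for p ≥ 7 we have 3·(27p^2 - 3p) ≥ 27(p+1)^2 - 3(p+1), since 3·(27p^2 - 3p) − (27(p+1)^2 - 3(p+1)) = 54p^2 - 60p - 24, which is nonnegative for all p ≥ 7.
Combining, 3^(p + 1) ≥ 27(p+1)^2 - 3(p+1).
Hence, by induction on t, the claim holds for every t ≥ 7.
Hence the smallest such N is 7.

N = 7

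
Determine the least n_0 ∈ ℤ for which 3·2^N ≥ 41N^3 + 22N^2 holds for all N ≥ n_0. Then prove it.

At N = 15: 98304 < 143325, so the inequality fails and n_0 ≥ 16. We prove 3·2^N ≥ 41N^3 + 22N^2 for all N ≥ 16.
Base case (N = 16): 3·2^N = 196608 and 41N^3 + 22N^2 = 173568, so 196608 ≥ 173568.
Inductive step: assume the claim holds for N = i, so 3·2^i ≥ 41i^3 + 22i^2.
Then 3·2^(i + 1) = 2·(3·2^i) ≥ 2·(41i^3 + 22i^2).
Also, for i ≥ 16 we have 2·(41i^3 + 22i^2) ≥ 41(i+1)^3 + 22(i+1)^2, since 2·(41i^3 + 22i^2) − (41(i+1)^3 + 22(i+1)^2) = 41i^3 - 101i^2 - 167i - 63, which is nonnegative for all i ≥ 16.
Combining, 3·2^(i + 1) ≥ 41(i+1)^3 + 22(i+1)^2.
This completes the induction.
Hence the smallest such n_0 is 16.

n_0 = 16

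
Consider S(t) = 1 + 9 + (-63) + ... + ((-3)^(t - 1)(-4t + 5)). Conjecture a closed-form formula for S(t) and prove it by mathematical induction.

S(t) = (-3)^t(t - 1) + 1

We claim S(t) = (-3)^t(t - 1) + 1 for all t ≥ 1.
Base case (t = 1): S(1) = 1, and the closed form gives 1. They agree.
Suppose the result is true for t = j, so S(j) = (-3)^j(j - 1) + 1.
Then S(j+1) = S(j) + ((-3)^j(-4j + 1)) = ((-3)^j(j - 1) + 1) + ((-3)^j(-4j + 1)).
Simplifying, S(j+1) = (-3)^(j + 1)j + 1 = (-3)^(j+1)((j+1) - 1) + 1,
which is the closed form with t = j+1.
Hence, by induction on t, the claim holds for every t ≥ 1.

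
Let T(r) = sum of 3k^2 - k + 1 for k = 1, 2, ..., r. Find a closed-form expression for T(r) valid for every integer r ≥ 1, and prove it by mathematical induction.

T(r) = r(r^2 + r + 1)

We claim T(r) = r(r^2 + r + 1) for all r ≥ 1.
Base case (r = 1): T(1) = 3, and the closed form gives 3. They agree.
Inductive step: suppose the statement holds for some k ≥ 1, so T(k) = k(k^2 + k + 1).
Then T(k+1) = T(k) + (-k + 3(k + 1)^2) = (k(k^2 + k + 1)) + (-k + 3(k + 1)^2).
Simplifying, T(k+1) = (k + 1)(k^2 + 3k + 3) = (k+1)((k+1)^2 + (k+1) + 1),
which is the closed form with r = k+1.
Hence, by induction on r, the claim holds for every r ≥ 1.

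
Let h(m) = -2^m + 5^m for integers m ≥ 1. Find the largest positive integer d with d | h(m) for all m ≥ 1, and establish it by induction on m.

Computing the first values: h(1) = 3 and h(2) = 21; gcd(3, 21) = 3, so d ≤ 3.
We prove 3 | -2^m + 5^m for all m ≥ 1 by induction on m.
Base case (m = 1): h(1) = 3 = 3·(1), so 3 | h(1).
Suppose the result is true for m = p, i.e. 3 | h(p). Then
5^{p+1} − 2^{p+1} = 5·5^p − 2·2^p = 5·(5^p − 2^p) + (3)·2^p. The first term is divisible by 3 by the inductive hypothesis, and the second term (3)·2^p is divisible by 3 since 3 | 3. Hence 3 | h(p+1).
Hence, by induction on m, the claim holds for every m ≥ 1.
Therefore the largest such d is 3.

d = 3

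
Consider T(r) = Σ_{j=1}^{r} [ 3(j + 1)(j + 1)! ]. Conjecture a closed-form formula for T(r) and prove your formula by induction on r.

T(r) = 3(r + 2)! - 6

We claim T(r) = 3(r + 2)! - 6 for all r ≥ 1.
When r = 1: T(1) = 12, and the closed form gives 12. They agree.
Inductive step: suppose the statement holds for some j ≥ 1, so T(j) = 3(j + 2)! - 6.
Then T(j+1) = T(j) + (3(j + 2)(j + 2)!) = (3(j + 2)! - 6) + (3(j + 2)(j + 2)!).
Simplifying, T(j+1) = 3((j+1) + 2)! - 6,
which is the closed form with r = j+1.
Hence, by induction on r, the claim holds for every r ≥ 1.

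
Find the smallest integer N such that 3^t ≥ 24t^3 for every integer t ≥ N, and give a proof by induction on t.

At t = 8: 6561 < 12288, so the inequality fails and N ≥ 9. We prove 3^t ≥ 24t^3 for all t ≥ 9.
When t = 9: 3^t = 19683 and 24t^3 = 17496, so 19683 ≥ 17496.
Suppose the result is true for t = k, so 3^k ≥ 24k^3.
Then 3^(k + 1) = 3·(3^k) ≥ 3·(24k^3).
Also, for k ≥ 9 we have 3·(24k^3) ≥ 24(k+1)^3, since 3 ≥ (1 + 1/k)^3 for all k ≥ 9.
Combining, 3^(k + 1) ≥ 24(k+1)^3.
By the principle of mathematical induction, the result holds for all t ≥ 9.
Hence the smallest such N is 9.

N = 9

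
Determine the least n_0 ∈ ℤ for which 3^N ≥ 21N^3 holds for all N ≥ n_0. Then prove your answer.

n_0 = 9

At N = 8: 6561 < 10752, so the inequality fails and n_0 ≥ 9. We prove 3^N ≥ 21N^3 for all N ≥ 9.
When N = 9: 3^N = 19683 and 21N^3 = 15309, so 19683 ≥ 15309.
Inductive step: assume the claim holds for N = r, so 3^r ≥ 21r^3.
Then 3^(r + 1) = 3·(3^r) ≥ 3·(21r^3).
Also, for r ≥ 9 we have 3·(21r^3) ≥ 21(r+1)^3, since 3 ≥ (1 + 1/r)^3 for all r ≥ 9.
Combining, 3^(r + 1) ≥ 21(r+1)^3.
By induction, the statement is established for all N ≥ 9.
Hence the smallest such n_0 is 9.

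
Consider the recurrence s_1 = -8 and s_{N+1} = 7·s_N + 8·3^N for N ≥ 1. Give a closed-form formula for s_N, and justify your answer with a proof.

s_N = -2·3^N - 2·7^(N - 1)

Computing the first terms: s_1 = -8, s_2 = -32, s_3 = -152. This suggests s_N = -2·3^N - 2·7^(N - 1).
When N = 1: the formula gives -8 = -8 = s_1.
Inductive step: suppose the statement holds for some j ≥ 1, so s_j = -2·3^j - 2·7^(j - 1).
Then s_{j+1} = 7·s_j + 8·3^j = 7·(-2·3^j - 2·7^(j - 1)) + 8·3^j = -2·3^(j + 1) - 2·7^j = -2·3^(j+1) - 2·7^((j+1) - 1),
which is the claimed formula at N = j+1.
By the principle of mathematical induction, the result holds for all N ≥ 1.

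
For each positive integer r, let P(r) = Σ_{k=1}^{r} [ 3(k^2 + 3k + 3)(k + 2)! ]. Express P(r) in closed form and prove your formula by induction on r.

P(r) = (3r + 3)(r + 3)! - 18

We claim P(r) = (3r + 3)(r + 3)! - 18 for all r ≥ 1.
Base step (r = 1): P(1) = 126, and the closed form gives 126. They agree.
Inductive step: suppose the statement holds for some k ≥ 1, so P(k) = (3k + 3)(k + 3)! - 18.
Then P(k+1) = P(k) + (3(k^2 + 5k + 7)(k + 3)!) = ((3k + 3)(k + 3)! - 18) + (3(k^2 + 5k + 7)(k + 3)!).
Simplifying, P(k+1) = (3(k+1) + 3)((k+1) + 3)! - 18,
which is the closed form with r = k+1.
Hence, by induction on r, the claim holds for every r ≥ 1.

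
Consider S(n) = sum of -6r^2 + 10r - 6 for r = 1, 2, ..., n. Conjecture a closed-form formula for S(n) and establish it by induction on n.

We claim S(n) = -2n(n^2 - n + 1) for all n ≥ 1.
Base step (n = 1): S(1) = -2, and the closed form gives -2. They agree.
Suppose the result is true for n = r, so S(r) = 2r(-r^2 + r - 1).
Then S(r+1) = S(r) + (-6r^2 - 2r - 2) = (2r(-r^2 + r - 1)) + (-6r^2 - 2r - 2).
Simplifying, S(r+1) = -2(r + 1)(r^2 + r + 1) = -2(r+1)((r+1)^2 - (r+1) + 1),
which is the closed form with n = r+1.
This completes the induction.

S(n) = -2n(n^2 - n + 1)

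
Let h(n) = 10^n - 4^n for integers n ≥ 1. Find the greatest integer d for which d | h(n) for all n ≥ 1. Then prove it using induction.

Computing the first values: h(1) = 6 and h(2) = 84; gcd(6, 84) = 6, so d ≤ 6.
We prove 6 | 10^n - 4^n for all n ≥ 1 by induction on n.
Base case (n = 1): h(1) = 6 = 6·(1), so 6 | h(1).
Suppose the result is true for n = r, i.e. 6 | h(r). Then
10^{r+1} − 4^{r+1} = 10·10^r − 4·4^r = 10·(10^r − 4^r) + (6)·4^r. The first term is divisible by 6 by the inductive hypothesis, and the second term (6)·4^r is divisible by 6 since 6 | 6. Hence 6 | h(r+1).
This completes the induction.
Therefore the largest such d is 6.

d = 6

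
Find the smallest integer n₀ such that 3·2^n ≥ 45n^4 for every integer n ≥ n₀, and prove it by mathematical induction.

n₀ = 22

At n = 21: 6291456 < 8751645, so the inequality fails and n₀ ≥ 22. We prove 3·2^n ≥ 45n^4 for all n ≥ 22.
For the base case n = 22: 3·2^n = 12582912 and 45n^4 = 10541520, so 12582912 ≥ 10541520.
Inductive step: suppose the statement holds for some m ≥ 22, so 3·2^m ≥ 45m^4.
Then 3·2^(m + 1) = 2·(3·2^m) ≥ 2·(45m^4).
Also, for m ≥ 22 we have 2·(45m^4) ≥ 45(m+1)^4, since 2 ≥ (1 + 1/m)^4 for all m ≥ 22.
Combining, 3·2^(m + 1) ≥ 45(m+1)^4.
This completes the induction.
Hence the smallest such n₀ is 22.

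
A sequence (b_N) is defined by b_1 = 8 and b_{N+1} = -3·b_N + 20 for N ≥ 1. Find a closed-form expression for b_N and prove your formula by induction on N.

b_N = -(-3)^N + 5

Computing the first terms: b_1 = 8, b_2 = -4, b_3 = 32. This suggests b_N = -(-3)^N + 5.
For the base case N = 1: the formula gives 8 = 8 = b_1.
Inductive step: suppose the statement holds for some i ≥ 1, so b_i = -(-3)^i + 5.
Then b_{i+1} = -3·b_i + 20 = -3·(-(-3)^i + 5) + 20 = -(-3)^(i + 1) + 5,
which is the claimed formula at N = i+1.
This completes the induction.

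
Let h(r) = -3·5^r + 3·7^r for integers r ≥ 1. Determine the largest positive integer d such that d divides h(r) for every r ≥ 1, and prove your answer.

d = 6

Computing the first values: h(1) = 6 and h(2) = 72; gcd(6, 72) = 6, so d ≤ 6.
We prove 6 | -3·5^r + 3·7^r for all r ≥ 1 by induction on r.
For the base case r = 1: h(1) = 6 = 6·(1), so 6 | h(1).
Inductive step: assume the claim holds for r = j, i.e. 6 | h(j). Then
h(j+1) − 7·h(j) = (-3·5^(j+1) + 3·7^(j+1)) − 7·(-3·5^j + 3·7^j) = (-3)·5^j·(5 − 7) = (6)·5^j. Since 6 | h(j) by the inductive hypothesis, 6 | 7·h(j); and 6 | 6 since 6 = 6·1. Therefore 6 | h(j+1).
Hence, by induction on r, the claim holds for every r ≥ 1.
Therefore the largest such d is 6.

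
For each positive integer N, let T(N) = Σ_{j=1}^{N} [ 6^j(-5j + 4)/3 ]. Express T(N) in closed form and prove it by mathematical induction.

T(N) = 2·6^N(-N + 1) - 2

We claim T(N) = 2·6^N(-N + 1) - 2 for all N ≥ 1.
When N = 1: T(1) = -2, and the closed form gives -2. They agree.
Inductive step: suppose the statement holds for some j ≥ 1, so T(j) = 2·6^j(-j + 1) - 2.
Then T(j+1) = T(j) + (6^j(-10j - 2)) = (2·6^j(-j + 1) - 2) + (6^j(-10j - 2)).
Simplifying, T(j+1) = -12·6^j·j - 2 = 2·6^(j+1)(-(j+1) + 1) - 2,
which is the closed form with N = j+1.
By the principle of mathematical induction, the result holds for all N ≥ 1.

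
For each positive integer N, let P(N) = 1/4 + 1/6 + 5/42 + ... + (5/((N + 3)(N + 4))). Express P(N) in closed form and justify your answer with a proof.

P(N) = 5N/(4(N + 4))

We claim P(N) = 5N/(4(N + 4)) for all N ≥ 1.
Base case (N = 1): P(1) = 1/4, and the closed form gives 1/4. They agree.
Inductive step: suppose the statement holds for some r ≥ 1, so P(r) = 5r/(4(r + 4)).
Then P(r+1) = P(r) + (5/((r + 4)(r + 5))) = (5r/(4(r + 4))) + (5/((r + 4)(r + 5))).
Simplifying, P(r+1) = 5(r + 1)/(4(r + 5)) = 5(r+1)/(4((r+1) + 4)),
which is the closed form with N = r+1.
By the principle of mathematical induction, the result holds for all N ≥ 1.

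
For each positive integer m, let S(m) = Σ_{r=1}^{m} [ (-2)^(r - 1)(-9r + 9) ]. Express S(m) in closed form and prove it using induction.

We claim S(m) = (-2)^m(3m - 2) + 2 for all m ≥ 1.
Base case (m = 1): S(1) = 0, and the closed form gives 0. They agree.
Inductive step: suppose the statement holds for some r ≥ 1, so S(r) = (-2)^r(3r - 2) + 2.
Then S(r+1) = S(r) + (-9(-2)^r·r) = ((-2)^r(3r - 2) + 2) + (-9(-2)^r·r).
Simplifying, S(r+1) = -6(-2)^r·r - 2(-2)^r + 2 = (-2)^(r+1)(3(r+1) - 2) + 2,
which is the closed form with m = r+1.
By the principle of mathematical induction, the result holds for all m ≥ 1.

S(m) = (-2)^m(3m - 2) + 2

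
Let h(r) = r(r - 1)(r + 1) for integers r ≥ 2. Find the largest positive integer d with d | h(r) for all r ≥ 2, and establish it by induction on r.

Computing the first values: h(2) = 6 and h(3) = 24; gcd(6, 24) = 6, so d ≤ 6.
We prove 6 | r(r - 1)(r + 1) for all r ≥ 2 by induction on r.
For the base case r = 2: h(2) = 6 = 6·(1), so 6 | h(2).
Inductive step: assume the claim holds for r = i, i.e. 6 | h(i). Then
h(i+1) − h(i) = i·(i+1)·(i+2) − (i-1)·i·(i+1) = i·(i+1)·[(i+2) − (i-1)] = 3·i·(i+1). The product of 2 consecutive integers is divisible by (2)! = 2, so h(i+1) − h(i) is divisible by 3·2 = 6. By the inductive hypothesis 6 | h(i), hence 6 | h(i+1).
By induction, the statement is established for all r ≥ 2.
Therefore the largest such d is 6.

d = 6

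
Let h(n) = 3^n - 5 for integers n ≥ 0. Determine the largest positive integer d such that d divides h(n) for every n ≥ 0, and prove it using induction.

Computing the first values: h(0) = -4 and h(1) = -2; gcd(-4, -2) = 2, so d ≤ 2.
We prove 2 | 3^n - 5 for all n ≥ 0 by induction on n.
Base case (n = 0): h(0) = -4 = 2·(-2), so 2 | h(0).
Inductive step: assume the claim holds for n = j, i.e. 2 | h(j). Then
h(j+1) = 3^(j+1) - 5 = 3·(3^j - 5) + 10 = 3·h(j) + 10. The first term is divisible by 2 by the inductive hypothesis, and 10 is divisible by 2. Hence 2 | h(j+1).
Hence, by induction on n, the claim holds for every n ≥ 0.
Therefore the largest such d is 2.

d = 2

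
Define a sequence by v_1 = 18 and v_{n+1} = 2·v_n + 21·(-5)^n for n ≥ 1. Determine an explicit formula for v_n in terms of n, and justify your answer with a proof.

v_n = -3(-5)^n + 3·2^(n - 1)

Computing the first terms: v_1 = 18, v_2 = -69, v_3 = 387. This suggests v_n = -3(-5)^n + 3·2^(n - 1).
For the base case n = 1: the formula gives 18 = 18 = v_1.
Inductive step: assume the claim holds for n = m, so v_m = -3(-5)^m + 3·2^(m - 1).
Then v_{m+1} = 2·v_m + 21·(-5)^m = 2·(-3(-5)^m + 3·2^(m - 1)) + 21·(-5)^m = -3(-5)^(m + 1) + 3·2^m = -3(-5)^(m+1) + 3·2^((m+1) - 1),
which is the claimed formula at n = m+1.
By the principle of mathematical induction, the result holds for all n ≥ 1.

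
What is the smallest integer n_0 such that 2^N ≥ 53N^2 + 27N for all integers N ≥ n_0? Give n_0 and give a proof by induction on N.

n_0 = 14

At N = 13: 8192 < 9308, so the inequality fails and n_0 ≥ 14. We prove 2^N ≥ 53N^2 + 27N for all N ≥ 14.
Base case (N = 14): 2^N = 16384 and 53N^2 + 27N = 10766, so 16384 ≥ 10766.
Inductive step: suppose the statement holds for some k ≥ 14, so 2^k ≥ 53k^2 + 27k.
Then 2^(k + 1) = 2·(2^k) ≥ 2·(53k^2 + 27k).
Also, for k ≥ 14 we have 2·(53k^2 + 27k) ≥ 53(k+1)^2 + 27(k+1), since 2·(53k^2 + 27k) − (53(k+1)^2 + 27(k+1)) = 53k^2 - 79k - 80, which is nonnegative for all k ≥ 14.
Combining, 2^(k + 1) ≥ 53(k+1)^2 + 27(k+1).
By induction, the statement is established for all N ≥ 14.
Hence the smallest such n_0 is 14.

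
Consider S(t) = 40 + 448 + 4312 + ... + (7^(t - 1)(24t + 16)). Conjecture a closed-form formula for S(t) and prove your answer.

S(t) = 2·7^t(2t + 1) - 2

We claim S(t) = 2·7^t(2t + 1) - 2 for all t ≥ 1.
For the base case t = 1: S(1) = 40, and the closed form gives 40. They agree.
Inductive step: suppose the statement holds for some i ≥ 1, so S(i) = 2·7^i(2i + 1) - 2.
Then S(i+1) = S(i) + (7^i(24i + 40)) = (2·7^i(2i + 1) - 2) + (7^i(24i + 40)).
Simplifying, S(i+1) = 28·7^i·i + 42·7^i - 2 = 2·7^(i+1)(2(i+1) + 1) - 2,
which is the closed form with t = i+1.
By the principle of mathematical induction, the result holds for all t ≥ 1.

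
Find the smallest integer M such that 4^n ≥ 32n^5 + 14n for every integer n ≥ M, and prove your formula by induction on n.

M = 12

At n = 11: 4194304 < 5153786, so the inequality fails and M ≥ 12. We prove 4^n ≥ 32n^5 + 14n for all n ≥ 12.
Base case (n = 12): 4^n = 16777216 and 32n^5 + 14n = 7962792, so 16777216 ≥ 7962792.
Suppose the result is true for n = i, so 4^i ≥ 32i^5 + 14i.
Then 4^(i + 1) = 4·(4^i) ≥ 4·(32i^5 + 14i).
Also, for i ≥ 12 we have 4·(32i^5 + 14i) ≥ 32(i+1)^5 + 14(i+1), since 4·(32i^5 + 14i) − (32(i+1)^5 + 14(i+1)) = 96i^5 - 160i^4 - 320i^3 - 320i^2 - 118i - 46, which is nonnegative for all i ≥ 12.
Combining, 4^(i + 1) ≥ 32(i+1)^5 + 14(i+1).
Hence, by induction on n, the claim holds for every n ≥ 12.
Hence the smallest such M is 12.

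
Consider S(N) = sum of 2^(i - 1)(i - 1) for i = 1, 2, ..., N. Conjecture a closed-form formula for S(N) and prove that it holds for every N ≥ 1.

We claim S(N) = 2^N(N - 2) + 2 for all N ≥ 1.
For the base case N = 1: S(1) = 0, and the closed form gives 0. They agree.
Inductive step: assume the claim holds for N = i, so S(i) = 2^i(i - 2) + 2.
Then S(i+1) = S(i) + (2^i·i) = (2^i(i - 2) + 2) + (2^i·i).
Simplifying, S(i+1) = 2·2^i·i - 2·2^i + 2 = 2^(i+1)((i+1) - 2) + 2,
which is the closed form with N = i+1.
By the principle of mathematical induction, the result holds for all N ≥ 1.

S(N) = 2^N(N - 2) + 2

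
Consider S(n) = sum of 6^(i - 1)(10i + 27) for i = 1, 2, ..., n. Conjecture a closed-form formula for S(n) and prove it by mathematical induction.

We claim S(n) = 6^n(2n + 5) - 5 for all n ≥ 1.
For the base case n = 1: S(1) = 37, and the closed form gives 37. They agree.
Suppose the result is true for n = i, so S(i) = 6^i(2i + 5) - 5.
Then S(i+1) = S(i) + (6^i(10i + 37)) = (6^i(2i + 5) - 5) + (6^i(10i + 37)).
Simplifying, S(i+1) = 12·6^i·i + 42·6^i - 5 = 6^(i+1)(2(i+1) + 5) - 5,
which is the closed form with n = i+1.
Hence, by induction on n, the claim holds for every n ≥ 1.

S(n) = 6^n(2n + 5) - 5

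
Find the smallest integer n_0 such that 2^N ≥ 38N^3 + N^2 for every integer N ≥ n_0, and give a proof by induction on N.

At N = 17: 131072 < 186983, so the inequality fails and n_0 ≥ 18. We prove 2^N ≥ 38N^3 + N^2 for all N ≥ 18.
Base case (N = 18): 2^N = 262144 and 38N^3 + N^2 = 221940, so 262144 ≥ 221940.
Inductive step: suppose the statement holds for some m ≥ 18, so 2^m ≥ 38m^3 + m^2.
Then 2^(m + 1) = 2·(2^m) ≥ 2·(38m^3 + m^2).
Also, for m ≥ 18 we have 2·(38m^3 + m^2) ≥ 38(m+1)^3 + (m+1)^2, since 2·(38m^3 + m^2) − (38(m+1)^3 + (m+1)^2) = 38m^3 - 113m^2 - 116m - 39, which is nonnegative for all m ≥ 18.
Combining, 2^(m + 1) ≥ 38(m+1)^3 + (m+1)^2.
Hence, by induction on N, the claim holds for every N ≥ 18.
Hence the smallest such n_0 is 18.

n_0 = 18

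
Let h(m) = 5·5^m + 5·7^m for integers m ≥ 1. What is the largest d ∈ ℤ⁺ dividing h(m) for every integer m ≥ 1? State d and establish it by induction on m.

Computing the first values: h(1) = 60 and h(2) = 370; gcd(60, 370) = 10, so d ≤ 10.
We prove 10 | 5·5^m + 5·7^m for all m ≥ 1 by induction on m.
Base case (m = 1): h(1) = 60 = 10·(6), so 10 | h(1).
Inductive step: assume the claim holds for m = j, i.e. 10 | h(j). Then
h(j+1) − 7·h(j) = (5·5^(j+1) + 5·7^(j+1)) − 7·(5·5^j + 5·7^j) = (5)·5^j·(5 − 7) = (-10)·5^j. Since 10 | h(j) by the inductive hypothesis, 10 | 7·h(j); and 10 | -10 since -10 = 10·-1. Therefore 10 | h(j+1).
Hence, by induction on m, the claim holds for every m ≥ 1.
Therefore the largest such d is 10.

d = 10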